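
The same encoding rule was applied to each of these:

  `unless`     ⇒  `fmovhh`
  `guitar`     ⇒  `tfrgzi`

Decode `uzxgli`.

Each letter is replaced by its mirror in the alphabet: a↔z, b↔y, c↔x, and so on (the Atbash cipher).
Decoding uzxgli: u↔f, z↔a, x↔c, g↔t, l↔o, i↔r.

factor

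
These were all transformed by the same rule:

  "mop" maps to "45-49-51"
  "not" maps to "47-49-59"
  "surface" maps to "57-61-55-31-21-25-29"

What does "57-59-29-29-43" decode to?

steel

m(#13)→45 and o(#15)→49: differences scale by 2, so n = 2·pos + 19. Each letter becomes 2×(its alphabet position, a=1..z=26) + 19.
Reversing it on 57-59-29-29-43: 57→(57−19)÷2=19=s, 59→(59−19)÷2=20=t, 29→(29−19)÷2=5=e, 29→(29−19)÷2=5=e, 43→(43−19)÷2=12=l.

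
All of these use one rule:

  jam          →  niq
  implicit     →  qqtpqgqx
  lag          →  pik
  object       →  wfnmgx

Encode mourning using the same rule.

qwcvrqrk

The rule splits by letter class: vowels +8, consonants +4.
Applying it to mourning: m(cons)+4=q, o(vowel)+8=w, u(vowel)+8=c, r(cons)+4=v, n(cons)+4=r, i(vowel)+8=q, n(cons)+4=r, g(cons)+4=k.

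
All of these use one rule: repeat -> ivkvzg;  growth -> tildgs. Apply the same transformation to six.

hrc

Letters are reflected about the middle of the alphabet (position → 25−position): Atbash.
Applying it to six: s↔h, i↔r, x↔c.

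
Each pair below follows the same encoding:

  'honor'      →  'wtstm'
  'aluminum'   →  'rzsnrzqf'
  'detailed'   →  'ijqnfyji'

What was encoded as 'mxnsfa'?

The output letters match the input read backwards, each shifted +5: honor reversed is ronoh. The word is reversed, then every letter is shifted forward by 5.
Undoing it on mxnsfa: shift back: m−5=h, x−5=s, n−5=i, s−5=n, f−5=a, a−5=v → hsinav; then reverse → vanish.

vanish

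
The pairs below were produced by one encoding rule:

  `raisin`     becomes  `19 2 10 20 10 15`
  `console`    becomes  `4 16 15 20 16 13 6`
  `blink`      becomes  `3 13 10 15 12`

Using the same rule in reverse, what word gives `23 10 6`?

vie

r is letter #18 and maps to 19: an offset of 1. Letters become their 1-based position plus 1 (so a→2, b→3, …).
Reversing it on 23 10 6: 23→(23−1)÷1=22=v, 10→(10−1)÷1=9=i, 6→(6−1)÷1=5=e.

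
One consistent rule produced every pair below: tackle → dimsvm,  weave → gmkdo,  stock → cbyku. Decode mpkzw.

charm

Shifts by position in tackle: pos 0: t→d (+10), pos 1: a→i (+8), pos 2: c→m (+10), pos 3: k→s (+8) — repeating every 2. It's a Vigenère-style cipher with numeric key [10,8]: position i shifts by key[i mod 2].
Undoing it on mpkzw: m−10=c, p−8=h, k−10=a, z−8=r, w−10=m.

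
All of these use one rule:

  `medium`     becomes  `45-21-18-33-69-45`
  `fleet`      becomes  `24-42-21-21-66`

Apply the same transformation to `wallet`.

Each letter becomes 3×(its alphabet position, a=1..z=26) + 6.
For wallet: w=23→75, a=1→9, l=12→42, l=12→42, e=5→21, t=20→66.

75-9-42-42-21-66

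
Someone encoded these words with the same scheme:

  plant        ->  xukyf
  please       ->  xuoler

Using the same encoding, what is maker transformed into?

ujupd

In plant: p→x is +8, l→u is +9, a→k is +10, n→y is +11 — the shift increases by 1 each position. The shift increases by 1 at each position, starting from +8: 8, 9, 10, ….
Applying it to maker: m+8=u, a+9=j, k+10=u, e+11=p, r+12=d.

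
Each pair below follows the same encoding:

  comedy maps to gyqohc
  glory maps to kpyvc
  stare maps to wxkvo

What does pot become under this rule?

tyx

The shift depends on letter class: consonant c→g is +4, but vowel o→y is +10. Vowels shift forward by 10 and consonants shift forward by 4.
For pot: p(cons)+4=t, o(vowel)+10=y, t(cons)+4=x.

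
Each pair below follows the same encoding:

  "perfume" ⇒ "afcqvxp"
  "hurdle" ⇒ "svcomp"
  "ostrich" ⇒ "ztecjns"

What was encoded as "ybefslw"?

A repeating key of period 3 is used — shifts +11, +1, +11 over and over.
Undoing it on ybefslw: y−11=n, b−1=a, e−11=t, f−11=u, s−1=r, l−11=a, w−11=l.

natural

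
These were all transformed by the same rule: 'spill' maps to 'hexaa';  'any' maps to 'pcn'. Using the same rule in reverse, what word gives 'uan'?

Each letter is shifted forward by 15 in the alphabet (a Caesar shift of +15).
Undoing it on uan: u−15=f, a−15=l, n−15=y.

fly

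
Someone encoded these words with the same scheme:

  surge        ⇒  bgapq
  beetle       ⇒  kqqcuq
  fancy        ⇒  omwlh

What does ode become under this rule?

amq

The shift depends on letter class: consonant s→b is +9, but vowel u→g is +12. Vowels shift forward by 12 and consonants shift forward by 9.
On ode: o(vowel)+12=a, d(cons)+9=m, e(vowel)+12=q.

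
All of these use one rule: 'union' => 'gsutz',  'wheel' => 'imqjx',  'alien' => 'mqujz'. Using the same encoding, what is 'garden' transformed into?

Shifts by position in union: pos 0: u→g (+12), pos 1: n→s (+5), pos 2: i→u (+12), pos 3: o→t (+5) — repeating every 2. A repeating key of period 2 is used — shifts +12, +5 over and over.
On garden: g+12=s, a+5=f, r+12=d, d+5=i, e+12=q, n+5=s.

sfdiqs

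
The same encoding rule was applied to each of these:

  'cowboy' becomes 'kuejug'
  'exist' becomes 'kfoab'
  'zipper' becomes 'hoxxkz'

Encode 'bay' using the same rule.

The shift depends on letter class: consonant c→k is +8, but vowel o→u is +6. Vowels shift forward by 6 and consonants shift forward by 8.
On bay: b(cons)+8=j, a(vowel)+6=g, y(cons)+8=g.

jgg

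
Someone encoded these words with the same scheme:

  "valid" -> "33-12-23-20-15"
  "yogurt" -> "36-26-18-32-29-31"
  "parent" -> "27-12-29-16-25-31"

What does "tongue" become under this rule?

Each letter is replaced by its alphabet position (a=1..z=26) + 11.
Applying it to tongue: t=20→31, o=15→26, n=14→25, g=7→18, u=21→32, e=5→16.

31-26-25-18-32-16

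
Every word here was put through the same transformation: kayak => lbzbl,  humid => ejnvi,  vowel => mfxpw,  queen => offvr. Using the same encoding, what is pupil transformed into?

mjqvq

The output letters match the input read backwards, each shifted +1: kayak reversed is kayak. Two steps: reverse the string, then apply a Caesar shift of +1.
For pupil: reverse → lipup; then shift: l+1=m, i+1=j, p+1=q, u+1=v, p+1=q.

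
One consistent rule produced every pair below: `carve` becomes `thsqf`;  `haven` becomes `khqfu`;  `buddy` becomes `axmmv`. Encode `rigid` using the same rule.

This is an affine cipher: with a=0,…,z=25, each position x becomes (19x+7) mod 26.
On rigid: r(17)→19·17+7≡18=s; i(8)→19·8+7≡3=d; g(6)→19·6+7≡17=r; i(8)→19·8+7≡3=d; d(3)→19·3+7≡12=m (all mod 26).

sdrdm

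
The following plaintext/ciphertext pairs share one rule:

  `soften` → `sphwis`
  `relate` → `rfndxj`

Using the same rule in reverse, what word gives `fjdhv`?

fiber

In soften: s→s is +0, o→p is +1, f→h is +2, t→w is +3 — the shift increases by 1 each position. Letter i (0-indexed) is shifted by i+0, so successive shifts are 0, 1, 2, ….
Reversing it on fjdhv: f−0=f, j−1=i, d−2=b, h−3=e, v−4=r.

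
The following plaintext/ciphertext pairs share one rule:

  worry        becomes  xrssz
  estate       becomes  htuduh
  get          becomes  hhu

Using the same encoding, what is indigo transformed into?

The shift depends on letter class: consonant w→x is +1, but vowel o→r is +3. Vowels shift forward by 3 and consonants shift forward by 1.
For indigo: i(vowel)+3=l, n(cons)+1=o, d(cons)+1=e, i(vowel)+3=l, g(cons)+1=h, o(vowel)+3=r.

loelhr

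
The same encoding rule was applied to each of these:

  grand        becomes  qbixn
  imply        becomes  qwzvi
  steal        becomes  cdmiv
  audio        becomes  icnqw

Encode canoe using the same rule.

The shift depends on letter class: consonant g→q is +10, but vowel a→i is +8. Two shifts are in play — +8 for a/e/i/o/u, +10 for every other letter.
For canoe: c(cons)+10=m, a(vowel)+8=i, n(cons)+10=x, o(vowel)+8=w, e(vowel)+8=m.

mixwm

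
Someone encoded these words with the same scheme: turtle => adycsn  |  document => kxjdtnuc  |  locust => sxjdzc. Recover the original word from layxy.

A repeating key of period 2 is used — shifts +7, +9 over and over.
Reversing it on layxy: l−7=e, a−9=r, y−7=r, x−9=o, y−7=r.

error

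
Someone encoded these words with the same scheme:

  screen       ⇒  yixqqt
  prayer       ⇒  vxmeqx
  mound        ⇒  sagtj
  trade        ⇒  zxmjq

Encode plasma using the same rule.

The rule splits by letter class: vowels +12, consonants +6.
For plasma: p(cons)+6=v, l(cons)+6=r, a(vowel)+12=m, s(cons)+6=y, m(cons)+6=s, a(vowel)+12=m.

vrmysm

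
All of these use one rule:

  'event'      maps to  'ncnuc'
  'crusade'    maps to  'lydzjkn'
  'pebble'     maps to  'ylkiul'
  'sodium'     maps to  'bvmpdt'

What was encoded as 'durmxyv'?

Shifts by position in event: pos 0: e→n (+9), pos 1: v→c (+7), pos 2: e→n (+9), pos 3: n→u (+7) — repeating every 2. The shifts repeat in a cycle of length 2: positions 0,1,… shift by +9, +7, then the pattern repeats.
Undoing it on durmxyv: d−9=u, u−7=n, r−9=i, m−7=f, x−9=o, y−7=r, v−9=m.

uniform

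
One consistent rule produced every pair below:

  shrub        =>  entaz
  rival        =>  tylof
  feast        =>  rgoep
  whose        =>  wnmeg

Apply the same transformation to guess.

Each letter's alphabet position (a=0..z=25) is mapped through 11·x+14 mod 26 — an affine cipher.
For guess: g(6)→11·6+14≡2=c; u(20)→11·20+14≡0=a; e(4)→11·4+14≡6=g; s(18)→11·18+14≡4=e; s(18)→11·18+14≡4=e (all mod 26).

cagee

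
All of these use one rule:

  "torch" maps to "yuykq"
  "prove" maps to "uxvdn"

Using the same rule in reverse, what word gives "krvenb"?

flower

Letter i (0-indexed) is shifted by i+5, so successive shifts are 5, 6, 7, ….
Decoding krvenb: k−5=f, r−6=l, v−7=o, e−8=w, n−9=e, b−10=r.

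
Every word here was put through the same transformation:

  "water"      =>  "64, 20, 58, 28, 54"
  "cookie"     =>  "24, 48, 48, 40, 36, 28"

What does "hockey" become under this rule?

34, 48, 24, 40, 28, 68

With a=1..z=26, the number is 2·pos + 18.
Applying it to hockey: h=8→34, o=15→48, c=3→24, k=11→40, e=5→28, y=25→68.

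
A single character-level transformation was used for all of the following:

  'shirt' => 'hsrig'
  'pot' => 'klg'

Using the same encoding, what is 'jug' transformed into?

qft

Each pair mirrors across the alphabet (s↔h, h↔s, i↔r): positions sum to 25. Letters are reflected about the middle of the alphabet (position → 25−position): Atbash.
On jug: j↔q, u↔f, g↔t.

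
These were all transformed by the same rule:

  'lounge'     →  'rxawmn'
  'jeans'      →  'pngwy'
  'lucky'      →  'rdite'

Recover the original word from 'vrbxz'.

pivot

It's a Vigenère-style cipher with numeric key [6,9]: position i shifts by key[i mod 2].
Decoding vrbxz: v−6=p, r−9=i, b−6=v, x−9=o, z−6=t.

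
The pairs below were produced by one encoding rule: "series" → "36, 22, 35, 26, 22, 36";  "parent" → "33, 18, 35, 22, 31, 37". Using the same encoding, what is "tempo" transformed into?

37, 22, 30, 33, 32

s is letter #19 and maps to 36: an offset of 17. Letters become their 1-based position plus 17 (so a→18, b→19, …).
For tempo: t=20→37, e=5→22, m=13→30, p=16→33, o=15→32.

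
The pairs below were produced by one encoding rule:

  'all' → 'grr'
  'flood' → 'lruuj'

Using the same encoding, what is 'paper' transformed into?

Compare letters: a→g is +6, l→r is +6, l→r is +6 — a constant shift. Each letter is shifted forward by 6 in the alphabet (a Caesar shift of +6).
On paper: p+6=v, a+6=g, p+6=v, e+6=k, r+6=x.

vgvkx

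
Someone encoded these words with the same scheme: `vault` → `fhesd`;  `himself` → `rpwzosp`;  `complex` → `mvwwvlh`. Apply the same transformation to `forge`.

pvbno

Shifts by position in vault: pos 0: v→f (+10), pos 1: a→h (+7), pos 2: u→e (+10), pos 3: l→s (+7) — repeating every 2. The shifts repeat in a cycle of length 2: positions 0,1,… shift by +10, +7, then the pattern repeats.
Applying it to forge: f+10=p, o+7=v, r+10=b, g+7=n, e+10=o.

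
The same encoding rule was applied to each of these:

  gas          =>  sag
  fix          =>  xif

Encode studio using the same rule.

The output letters match the input read backwards: gas reversed is sag. The word is simply reversed.
Applying it to studio: reverse → oiduts.

oiduts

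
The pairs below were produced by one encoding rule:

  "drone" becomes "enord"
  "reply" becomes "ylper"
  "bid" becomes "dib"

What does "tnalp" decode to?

The word is simply reversed.
Reversing it on tnalp: then reverse → plant.

plant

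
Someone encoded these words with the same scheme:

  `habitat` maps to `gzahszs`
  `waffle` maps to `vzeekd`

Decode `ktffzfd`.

It's a constant shift of +25 (ROT25).
Decoding ktffzfd: k−25=l, t−25=u, f−25=g, f−25=g, z−25=a, f−25=g, d−25=e.

luggage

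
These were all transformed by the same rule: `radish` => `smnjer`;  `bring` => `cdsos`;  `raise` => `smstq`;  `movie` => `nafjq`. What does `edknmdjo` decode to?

dramatic

Shifts by position in radish: pos 0: r→s (+1), pos 1: a→m (+12), pos 2: d→n (+10), pos 3: i→j (+1), pos 4: s→e (+12), pos 5: h→r (+10) — repeating every 3. It's a Vigenère-style cipher with numeric key [1,12,10]: position i shifts by key[i mod 3].
Undoing it on edknmdjo: e−1=d, d−12=r, k−10=a, n−1=m, m−12=a, d−10=t, j−1=i, o−12=c.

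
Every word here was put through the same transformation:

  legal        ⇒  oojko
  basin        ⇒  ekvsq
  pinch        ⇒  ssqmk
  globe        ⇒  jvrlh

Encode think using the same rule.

A repeating key of period 2 is used — shifts +3, +10 over and over.
On think: t+3=w, h+10=r, i+3=l, n+10=x, k+3=n.

wrlxn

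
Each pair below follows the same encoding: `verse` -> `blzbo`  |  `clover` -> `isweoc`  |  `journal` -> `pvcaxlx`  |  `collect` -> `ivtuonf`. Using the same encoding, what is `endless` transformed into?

kuluode

In verse: v→b is +6, e→l is +7, r→z is +8, s→b is +9 — the shift increases by 1 each position. The shift increases by 1 at each position, starting from +6: 6, 7, 8, ….
For endless: e+6=k, n+7=u, d+8=l, l+9=u, e+10=o, s+11=d, s+12=e.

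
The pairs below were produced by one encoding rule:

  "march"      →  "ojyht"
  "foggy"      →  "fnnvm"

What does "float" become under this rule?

The word is reversed, then every letter is shifted forward by 7.
On float: reverse → taolf; then shift: t+7=a, a+7=h, o+7=v, l+7=s, f+7=m.

ahvsm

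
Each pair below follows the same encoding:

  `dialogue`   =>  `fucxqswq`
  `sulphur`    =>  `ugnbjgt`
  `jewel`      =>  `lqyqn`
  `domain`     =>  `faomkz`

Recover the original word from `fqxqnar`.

Shifts by position in dialogue: pos 0: d→f (+2), pos 1: i→u (+12), pos 2: a→c (+2), pos 3: l→x (+12) — repeating every 2. It's a Vigenère-style cipher with numeric key [2,12]: position i shifts by key[i mod 2].
Reversing it on fqxqnar: f−2=d, q−12=e, x−2=v, q−12=e, n−2=l, a−12=o, r−2=p.

develop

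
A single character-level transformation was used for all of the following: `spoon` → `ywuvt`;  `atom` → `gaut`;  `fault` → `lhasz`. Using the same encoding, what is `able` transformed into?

Shifts by position in spoon: pos 0: s→y (+6), pos 1: p→w (+7), pos 2: o→u (+6), pos 3: o→v (+7) — repeating every 2. A repeating key of period 2 is used — shifts +6, +7 over and over.
On able: a+6=g, b+7=i, l+6=r, e+7=l.

girl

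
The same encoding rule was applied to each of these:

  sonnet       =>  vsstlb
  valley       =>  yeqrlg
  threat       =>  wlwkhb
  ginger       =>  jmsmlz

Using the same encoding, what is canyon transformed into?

fesevv

Letter i (0-indexed) is shifted by i+3, so successive shifts are 3, 4, 5, ….
Applying it to canyon: c+3=f, a+4=e, n+5=s, y+6=e, o+7=v, n+8=v.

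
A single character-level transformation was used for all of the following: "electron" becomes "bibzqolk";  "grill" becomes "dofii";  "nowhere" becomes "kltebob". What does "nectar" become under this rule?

kbzqxo

Every letter moves 23 places later in the alphabet, wrapping around z→a.
For nectar: n+23=k, e+23=b, c+23=z, t+23=q, a+23=x, r+23=o.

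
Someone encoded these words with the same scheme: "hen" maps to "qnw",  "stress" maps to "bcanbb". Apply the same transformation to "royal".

axhju

Compare letters: h→q is +9, e→n is +9, n→w is +9 — a constant shift. This is a Caesar cipher with shift 9.
Applying it to royal: r+9=a, o+9=x, y+9=h, a+9=j, l+9=u.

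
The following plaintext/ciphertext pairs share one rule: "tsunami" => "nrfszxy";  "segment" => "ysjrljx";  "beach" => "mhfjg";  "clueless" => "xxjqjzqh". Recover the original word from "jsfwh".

The output letters match the input read backwards, each shifted +5: tsunami reversed is imanust. The word is reversed, then every letter is shifted forward by 5.
Decoding jsfwh: shift back: j−5=e, s−5=n, f−5=a, w−5=r, h−5=c → enarc; then reverse → crane.

crane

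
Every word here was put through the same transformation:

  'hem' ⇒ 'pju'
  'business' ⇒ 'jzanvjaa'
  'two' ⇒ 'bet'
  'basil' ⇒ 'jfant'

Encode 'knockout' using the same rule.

svtkstzb

The shift depends on letter class: consonant h→p is +8, but vowel e→j is +5. Two shifts are in play — +5 for a/e/i/o/u, +8 for every other letter.
Applying it to knockout: k(cons)+8=s, n(cons)+8=v, o(vowel)+5=t, c(cons)+8=k, k(cons)+8=s, o(vowel)+5=t, u(vowel)+5=z, t(cons)+8=b.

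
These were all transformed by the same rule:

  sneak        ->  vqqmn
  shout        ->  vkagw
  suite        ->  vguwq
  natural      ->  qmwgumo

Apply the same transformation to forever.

iauqyqu

The shift depends on letter class: consonant s→v is +3, but vowel e→q is +12. The rule splits by letter class: vowels +12, consonants +3.
On forever: f(cons)+3=i, o(vowel)+12=a, r(cons)+3=u, e(vowel)+12=q, v(cons)+3=y, e(vowel)+12=q, r(cons)+3=u.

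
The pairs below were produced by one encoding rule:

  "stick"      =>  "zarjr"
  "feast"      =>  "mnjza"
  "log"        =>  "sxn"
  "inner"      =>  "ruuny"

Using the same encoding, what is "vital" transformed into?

crajs

The shift depends on letter class: consonant s→z is +7, but vowel i→r is +9. Two shifts are in play — +9 for a/e/i/o/u, +7 for every other letter.
For vital: v(cons)+7=c, i(vowel)+9=r, t(cons)+7=a, a(vowel)+9=j, l(cons)+7=s.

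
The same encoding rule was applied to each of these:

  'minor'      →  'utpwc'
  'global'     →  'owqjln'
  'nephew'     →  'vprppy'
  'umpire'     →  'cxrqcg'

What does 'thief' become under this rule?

bskmq

Shifts by position in minor: pos 0: m→u (+8), pos 1: i→t (+11), pos 2: n→p (+2), pos 3: o→w (+8), pos 4: r→c (+11) — repeating every 3. A repeating key of period 3 is used — shifts +8, +11, +2 over and over.
For thief: t+8=b, h+11=s, i+2=k, e+8=m, f+11=q.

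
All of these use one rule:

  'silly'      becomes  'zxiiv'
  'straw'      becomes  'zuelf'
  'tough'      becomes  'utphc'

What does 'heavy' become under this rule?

crlkv

s(18)→z(25) and i(8)→x(23) fit y≡21x+11 (mod 26); the inverse of 21 mod 26 is 5. This is an affine cipher: with a=0,…,z=25, each position x becomes (21x+11) mod 26.
On heavy: h(7)→21·7+11≡2=c; e(4)→21·4+11≡17=r; a(0)→21·0+11≡11=l; v(21)→21·21+11≡10=k; y(24)→21·24+11≡21=v (all mod 26).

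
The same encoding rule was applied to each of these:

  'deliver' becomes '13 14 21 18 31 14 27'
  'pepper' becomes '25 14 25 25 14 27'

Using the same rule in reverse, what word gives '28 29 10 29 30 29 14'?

statute

Each letter is replaced by its alphabet position (a=1..z=26) + 9.
Undoing it on 28 29 10 29 30 29 14: 28→(28−9)÷1=19=s, 29→(29−9)÷1=20=t, 10→(10−9)÷1=1=a, 29→(29−9)÷1=20=t, 30→(30−9)÷1=21=u, 29→(29−9)÷1=20=t, 14→(14−9)÷1=5=e.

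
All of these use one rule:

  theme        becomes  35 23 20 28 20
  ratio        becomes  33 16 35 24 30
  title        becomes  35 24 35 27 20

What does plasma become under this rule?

31 27 16 34 28 16

t is letter #20 and maps to 35: an offset of 15. Each letter is replaced by its alphabet position (a=1..z=26) + 15.
For plasma: p=16→31, l=12→27, a=1→16, s=19→34, m=13→28, a=1→16.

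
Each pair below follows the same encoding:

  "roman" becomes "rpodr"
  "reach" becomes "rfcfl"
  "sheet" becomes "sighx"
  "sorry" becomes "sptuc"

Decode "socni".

In roman: r→r is +0, o→p is +1, m→o is +2, a→d is +3 — the shift increases by 1 each position. Each letter shifts forward by its position index (0, 1, 2, …) — the shift grows by one for each successive letter.
Undoing it on socni: s−0=s, o−1=n, c−2=a, n−3=k, i−4=e.

snake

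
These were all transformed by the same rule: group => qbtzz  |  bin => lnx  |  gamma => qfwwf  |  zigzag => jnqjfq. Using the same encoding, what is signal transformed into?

The rule splits by letter class: vowels +5, consonants +10.
Applying it to signal: s(cons)+10=c, i(vowel)+5=n, g(cons)+10=q, n(cons)+10=x, a(vowel)+5=f, l(cons)+10=v.

cnqxfv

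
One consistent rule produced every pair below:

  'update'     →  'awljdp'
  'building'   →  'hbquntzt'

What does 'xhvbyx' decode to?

ransom

In update: u→a is +6, p→w is +7, d→l is +8, a→j is +9 — the shift increases by 1 each position. Each letter shifts forward by (position + 6), i.e. 6, 7, 8, … — the shift grows by one for each successive letter.
Decoding xhvbyx: x−6=r, h−7=a, v−8=n, b−9=s, y−10=o, x−11=m.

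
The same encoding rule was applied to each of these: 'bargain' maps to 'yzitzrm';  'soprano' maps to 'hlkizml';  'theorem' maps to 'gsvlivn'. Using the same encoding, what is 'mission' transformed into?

Each pair mirrors across the alphabet (b↔y, a↔z, r↔i): positions sum to 25. Each letter is replaced by its mirror in the alphabet: a↔z, b↔y, c↔x, and so on (the Atbash cipher).
For mission: m↔n, i↔r, s↔h, s↔h, i↔r, o↔l, n↔m.

nrhhrlm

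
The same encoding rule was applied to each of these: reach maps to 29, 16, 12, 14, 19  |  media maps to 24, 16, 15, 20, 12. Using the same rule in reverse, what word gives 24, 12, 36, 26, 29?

The number is (letter's place in the alphabet, a=1) + 11.
Undoing it on 24, 12, 36, 26, 29: 24→(24−11)÷1=13=m, 12→(12−11)÷1=1=a, 36→(36−11)÷1=25=y, 26→(26−11)÷1=15=o, 29→(29−11)÷1=18=r.

mayor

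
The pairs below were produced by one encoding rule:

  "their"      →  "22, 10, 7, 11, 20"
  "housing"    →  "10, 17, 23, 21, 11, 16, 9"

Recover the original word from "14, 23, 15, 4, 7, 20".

lumber

t is letter #20 and maps to 22: an offset of 2. Each letter is replaced by its alphabet position (a=1..z=26) + 2.
Decoding 14, 23, 15, 4, 7, 20: 14→(14−2)÷1=12=l, 23→(23−2)÷1=21=u, 15→(15−2)÷1=13=m, 4→(4−2)÷1=2=b, 7→(7−2)÷1=5=e, 20→(20−2)÷1=18=r.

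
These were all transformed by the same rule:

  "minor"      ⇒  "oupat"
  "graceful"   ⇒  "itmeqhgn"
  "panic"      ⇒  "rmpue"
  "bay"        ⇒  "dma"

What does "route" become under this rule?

The shift depends on letter class: consonant m→o is +2, but vowel i→u is +12. Two shifts are in play — +12 for a/e/i/o/u, +2 for every other letter.
Applying it to route: r(cons)+2=t, o(vowel)+12=a, u(vowel)+12=g, t(cons)+2=v, e(vowel)+12=q.

tagvq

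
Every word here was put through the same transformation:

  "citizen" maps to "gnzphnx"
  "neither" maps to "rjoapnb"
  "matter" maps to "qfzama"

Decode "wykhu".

steam

In citizen: c→g is +4, i→n is +5, t→z is +6, i→p is +7 — the shift increases by 1 each position. Letter i (0-indexed) is shifted by i+4, so successive shifts are 4, 5, 6, ….
Reversing it on wykhu: w−4=s, y−5=t, k−6=e, h−7=a, u−8=m.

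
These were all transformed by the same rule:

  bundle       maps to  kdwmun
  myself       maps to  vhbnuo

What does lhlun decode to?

Each letter is shifted forward by 9 in the alphabet (a Caesar shift of +9).
Undoing it on lhlun: l−9=c, h−9=y, l−9=c, u−9=l, n−9=e.

cycle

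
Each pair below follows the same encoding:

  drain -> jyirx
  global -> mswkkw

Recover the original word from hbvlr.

In drain: d→j is +6, r→y is +7, a→i is +8, i→r is +9 — the shift increases by 1 each position. Letter i (0-indexed) is shifted by i+6, so successive shifts are 6, 7, 8, ….
Reversing it on hbvlr: h−6=b, b−7=u, v−8=n, l−9=c, r−10=h.

bunch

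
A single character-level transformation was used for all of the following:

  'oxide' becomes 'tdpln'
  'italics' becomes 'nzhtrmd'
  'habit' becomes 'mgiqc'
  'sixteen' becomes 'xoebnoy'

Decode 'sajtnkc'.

Each letter shifts forward by (position + 5), i.e. 5, 6, 7, … — the shift grows by one for each successive letter.
Decoding sajtnkc: s−5=n, a−6=u, j−7=c, t−8=l, n−9=e, k−10=a, c−11=r.

nuclear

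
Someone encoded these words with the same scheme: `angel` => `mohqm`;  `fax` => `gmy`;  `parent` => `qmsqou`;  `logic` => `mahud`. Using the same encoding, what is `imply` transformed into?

The shift depends on letter class: consonant n→o is +1, but vowel a→m is +12. The rule splits by letter class: vowels +12, consonants +1.
Applying it to imply: i(vowel)+12=u, m(cons)+1=n, p(cons)+1=q, l(cons)+1=m, y(cons)+1=z.

unqmz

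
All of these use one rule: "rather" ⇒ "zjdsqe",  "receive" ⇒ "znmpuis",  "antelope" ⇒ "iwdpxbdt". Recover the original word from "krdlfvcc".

Letter i (0-indexed) is shifted by i+8, so successive shifts are 8, 9, 10, ….
Decoding krdlfvcc: k−8=c, r−9=i, d−10=t, l−11=a, f−12=t, v−13=i, c−14=o, c−15=n.

citation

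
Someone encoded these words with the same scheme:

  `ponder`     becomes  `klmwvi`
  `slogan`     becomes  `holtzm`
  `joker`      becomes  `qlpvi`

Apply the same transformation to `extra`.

Each pair mirrors across the alphabet (p↔k, o↔l, n↔m): positions sum to 25. This is the alphabet-reversal cipher (Atbash): a becomes z, b becomes y, etc.
On extra: e↔v, x↔c, t↔g, r↔i, a↔z.

vcgiz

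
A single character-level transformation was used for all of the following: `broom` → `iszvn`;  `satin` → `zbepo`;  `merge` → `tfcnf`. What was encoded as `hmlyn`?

alarm

The shifts repeat in a cycle of length 3: positions 0,1,… shift by +7, +1, +11, then the pattern repeats.
Decoding hmlyn: h−7=a, m−1=l, l−11=a, y−7=r, n−1=m.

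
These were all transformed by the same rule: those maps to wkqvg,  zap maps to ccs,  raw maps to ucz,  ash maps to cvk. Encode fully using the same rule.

The shift depends on letter class: consonant t→w is +3, but vowel o→q is +2. The rule splits by letter class: vowels +2, consonants +3.
For fully: f(cons)+3=i, u(vowel)+2=w, l(cons)+3=o, l(cons)+3=o, y(cons)+3=b.

iwoob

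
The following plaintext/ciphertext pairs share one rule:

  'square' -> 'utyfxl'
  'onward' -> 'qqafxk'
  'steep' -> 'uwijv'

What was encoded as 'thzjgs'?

Letter i (0-indexed) is shifted by i+2, so successive shifts are 2, 3, 4, ….
Reversing it on thzjgs: t−2=r, h−3=e, z−4=v, j−5=e, g−6=a, s−7=l.

reveal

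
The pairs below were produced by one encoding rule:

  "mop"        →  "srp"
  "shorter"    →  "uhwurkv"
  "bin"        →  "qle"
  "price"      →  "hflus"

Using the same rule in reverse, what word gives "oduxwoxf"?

The output letters match the input read backwards, each shifted +3: mop reversed is pom. The word is reversed, then every letter is shifted forward by 3.
Decoding oduxwoxf: shift back: o−3=l, d−3=a, u−3=r, x−3=u, w−3=t, o−3=l, x−3=u, f−3=c → larutluc; then reverse → cultural.

cultural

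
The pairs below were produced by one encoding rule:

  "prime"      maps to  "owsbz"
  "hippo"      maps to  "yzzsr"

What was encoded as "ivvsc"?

silly

The output letters match the input read backwards, each shifted +10: prime reversed is emirp. The word is reversed, then every letter is shifted forward by 10.
Decoding ivvsc: shift back: i−10=y, v−10=l, v−10=l, s−10=i, c−10=s → yllis; then reverse → silly.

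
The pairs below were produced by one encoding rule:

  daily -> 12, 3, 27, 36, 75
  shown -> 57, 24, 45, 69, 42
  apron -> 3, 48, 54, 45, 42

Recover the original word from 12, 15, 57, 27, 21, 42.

design

d(#4)→12 and a(#1)→3: differences scale by 3, so n = 3·pos + 0. The formula is n = 3×(alphabet index, a=1).
Undoing it on 12, 15, 57, 27, 21, 42: 12→(12−0)÷3=4=d, 15→(15−0)÷3=5=e, 57→(57−0)÷3=19=s, 27→(27−0)÷3=9=i, 21→(21−0)÷3=7=g, 42→(42−0)÷3=14=n.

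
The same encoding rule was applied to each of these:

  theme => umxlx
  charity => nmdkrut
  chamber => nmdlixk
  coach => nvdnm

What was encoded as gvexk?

lover

t(19)→u(20) and h(7)→m(12) fit y≡5x+3 (mod 26); the inverse of 5 mod 26 is 21. This is an affine cipher: with a=0,…,z=25, each position x becomes (5x+3) mod 26.
Reversing it on gvexk: g(6)→21·(6−3)≡11=l; v(21)→21·(21−3)≡14=o; e(4)→21·(4−3)≡21=v; x(23)→21·(23−3)≡4=e; k(10)→21·(10−3)≡17=r (all mod 26).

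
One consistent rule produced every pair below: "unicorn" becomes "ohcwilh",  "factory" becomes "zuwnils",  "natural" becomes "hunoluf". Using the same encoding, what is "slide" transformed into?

Compare letters: u→o is +20, n→h is +20, i→c is +20 — a constant shift. It's a constant shift of +20 (ROT20).
On slide: s+20=m, l+20=f, i+20=c, d+20=x, e+20=y.

mfcxy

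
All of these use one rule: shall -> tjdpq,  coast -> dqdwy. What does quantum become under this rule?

rwdryat

In shall: s→t is +1, h→j is +2, a→d is +3, l→p is +4 — the shift increases by 1 each position. The shift increases by 1 at each position, starting from +1: 1, 2, 3, ….
On quantum: q+1=r, u+2=w, a+3=d, n+4=r, t+5=y, u+6=a, m+7=t.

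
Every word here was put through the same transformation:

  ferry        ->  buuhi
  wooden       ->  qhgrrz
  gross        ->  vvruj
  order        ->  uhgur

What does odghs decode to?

pedal

The output letters match the input read backwards, each shifted +3: ferry reversed is yrref. Two steps: reverse the string, then apply a Caesar shift of +3.
Undoing it on odghs: shift back: o−3=l, d−3=a, g−3=d, h−3=e, s−3=p → ladep; then reverse → pedal.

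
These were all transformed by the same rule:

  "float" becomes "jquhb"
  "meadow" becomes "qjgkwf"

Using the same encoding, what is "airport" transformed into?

enxwwad

Letter i (0-indexed) is shifted by i+4, so successive shifts are 4, 5, 6, ….
For airport: a+4=e, i+5=n, r+6=x, p+7=w, o+8=w, r+9=a, t+10=d.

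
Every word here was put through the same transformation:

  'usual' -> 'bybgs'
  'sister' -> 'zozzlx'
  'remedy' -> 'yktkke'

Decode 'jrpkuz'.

It's a Vigenère-style cipher with numeric key [7,6]: position i shifts by key[i mod 2].
Undoing it on jrpkuz: j−7=c, r−6=l, p−7=i, k−6=e, u−7=n, z−6=t.

client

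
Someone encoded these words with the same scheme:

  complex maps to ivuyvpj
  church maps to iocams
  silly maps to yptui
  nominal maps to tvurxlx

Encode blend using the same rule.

In complex: c→i is +6, o→v is +7, m→u is +8, p→y is +9 — the shift increases by 1 each position. The shift increases by 1 at each position, starting from +6: 6, 7, 8, ….
For blend: b+6=h, l+7=s, e+8=m, n+9=w, d+10=n.

hsmwn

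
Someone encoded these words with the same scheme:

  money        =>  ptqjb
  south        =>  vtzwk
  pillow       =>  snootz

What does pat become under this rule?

The shift depends on letter class: consonant m→p is +3, but vowel o→t is +5. Two shifts are in play — +5 for a/e/i/o/u, +3 for every other letter.
On pat: p(cons)+3=s, a(vowel)+5=f, t(cons)+3=w.

sfw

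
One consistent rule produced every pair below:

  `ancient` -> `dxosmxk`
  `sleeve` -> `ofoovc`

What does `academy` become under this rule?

The output letters match the input read backwards, each shifted +10: ancient reversed is tneicna. Two steps: reverse the string, then apply a Caesar shift of +10.
Applying it to academy: reverse → ymedaca; then shift: y+10=i, m+10=w, e+10=o, d+10=n, a+10=k, c+10=m, a+10=k.

iwonkmk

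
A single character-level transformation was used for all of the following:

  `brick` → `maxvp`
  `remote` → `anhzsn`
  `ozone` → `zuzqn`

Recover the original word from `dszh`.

atom

This is an affine cipher: with a=0,…,z=25, each position x becomes (9x+3) mod 26.
Decoding dszh: d(3)→3·(3−3)≡0=a; s(18)→3·(18−3)≡19=t; z(25)→3·(25−3)≡14=o; h(7)→3·(7−3)≡12=m (all mod 26).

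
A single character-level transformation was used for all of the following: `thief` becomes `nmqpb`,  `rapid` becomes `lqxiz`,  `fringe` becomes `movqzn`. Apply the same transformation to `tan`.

vib

The output letters match the input read backwards, each shifted +8: thief reversed is feiht. Two steps: reverse the string, then apply a Caesar shift of +8.
Applying it to tan: reverse → nat; then shift: n+8=v, a+8=i, t+8=b.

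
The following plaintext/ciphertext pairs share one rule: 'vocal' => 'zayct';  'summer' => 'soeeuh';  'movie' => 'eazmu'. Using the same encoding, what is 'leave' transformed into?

v(21)→z(25) and o(14)→a(0) fit y≡11x+2 (mod 26); the inverse of 11 mod 26 is 19. Each letter's alphabet position (a=0..z=25) is mapped through 11·x+2 mod 26 — an affine cipher.
On leave: l(11)→11·11+2≡19=t; e(4)→11·4+2≡20=u; a(0)→11·0+2≡2=c; v(21)→11·21+2≡25=z; e(4)→11·4+2≡20=u (all mod 26).

tuczu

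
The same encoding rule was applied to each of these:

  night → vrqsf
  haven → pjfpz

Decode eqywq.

whole

In night: n→v is +8, i→r is +9, g→q is +10, h→s is +11 — the shift increases by 1 each position. Letter i (0-indexed) is shifted by i+8, so successive shifts are 8, 9, 10, ….
Reversing it on eqywq: e−8=w, q−9=h, y−10=o, w−11=l, q−12=e.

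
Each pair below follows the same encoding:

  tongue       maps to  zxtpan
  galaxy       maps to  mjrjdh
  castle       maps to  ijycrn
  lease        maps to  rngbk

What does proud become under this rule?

vaudj

Shifts by position in tongue: pos 0: t→z (+6), pos 1: o→x (+9), pos 2: n→t (+6), pos 3: g→p (+9) — repeating every 2. A repeating key of period 2 is used — shifts +6, +9 over and over.
On proud: p+6=v, r+9=a, o+6=u, u+9=d, d+6=j.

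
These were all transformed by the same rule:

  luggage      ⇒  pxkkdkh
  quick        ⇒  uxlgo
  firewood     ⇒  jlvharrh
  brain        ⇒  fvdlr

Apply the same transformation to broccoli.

The shift depends on letter class: consonant l→p is +4, but vowel u→x is +3. Two shifts are in play — +3 for a/e/i/o/u, +4 for every other letter.
On broccoli: b(cons)+4=f, r(cons)+4=v, o(vowel)+3=r, c(cons)+4=g, c(cons)+4=g, o(vowel)+3=r, l(cons)+4=p, i(vowel)+3=l.

fvrggrpl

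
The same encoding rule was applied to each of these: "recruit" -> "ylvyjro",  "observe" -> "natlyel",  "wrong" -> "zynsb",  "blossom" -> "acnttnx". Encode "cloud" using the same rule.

r(17)→y(24) and e(4)→l(11) fit y≡21x+5 (mod 26); the inverse of 21 mod 26 is 5. Treating letters as 0–25, the rule is x ↦ 21x + 5 (mod 26).
On cloud: c(2)→21·2+5≡21=v; l(11)→21·11+5≡2=c; o(14)→21·14+5≡13=n; u(20)→21·20+5≡9=j; d(3)→21·3+5≡16=q (all mod 26).

vcnjq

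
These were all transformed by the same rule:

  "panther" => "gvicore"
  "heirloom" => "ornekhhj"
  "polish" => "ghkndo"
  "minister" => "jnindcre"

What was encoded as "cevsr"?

trade

Each letter's alphabet position (a=0..z=25) is mapped through 25·x+21 mod 26 — an affine cipher.
Decoding cevsr: c(2)→25·(2−21)≡19=t; e(4)→25·(4−21)≡17=r; v(21)→25·(21−21)≡0=a; s(18)→25·(18−21)≡3=d; r(17)→25·(17−21)≡4=e (all mod 26).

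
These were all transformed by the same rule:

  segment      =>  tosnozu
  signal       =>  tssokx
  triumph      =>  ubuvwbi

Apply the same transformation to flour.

gvavb

Shifts by position in segment: pos 0: s→t (+1), pos 1: e→o (+10), pos 2: g→s (+12), pos 3: m→n (+1), pos 4: e→o (+10), pos 5: n→z (+12) — repeating every 3. A repeating key of period 3 is used — shifts +1, +10, +12 over and over.
For flour: f+1=g, l+10=v, o+12=a, u+1=v, r+10=b.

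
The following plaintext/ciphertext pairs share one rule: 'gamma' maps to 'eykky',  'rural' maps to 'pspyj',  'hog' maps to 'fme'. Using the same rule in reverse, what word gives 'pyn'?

rap

This is a Caesar cipher with shift 24.
Reversing it on pyn: p−24=r, y−24=a, n−24=p.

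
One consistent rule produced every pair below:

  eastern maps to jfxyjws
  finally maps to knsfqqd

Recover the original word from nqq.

ill

Compare letters: e→j is +5, a→f is +5, s→x is +5 — a constant shift. Each letter is shifted forward by 5 in the alphabet (a Caesar shift of +5).
Decoding nqq: n−5=i, q−5=l, q−5=l.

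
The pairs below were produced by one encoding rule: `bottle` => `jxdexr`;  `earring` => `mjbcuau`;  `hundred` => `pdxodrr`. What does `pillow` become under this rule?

xrvwaj

In bottle: b→j is +8, o→x is +9, t→d is +10, t→e is +11 — the shift increases by 1 each position. The shift increases by 1 at each position, starting from +8: 8, 9, 10, ….
On pillow: p+8=x, i+9=r, l+10=v, l+11=w, o+12=a, w+13=j.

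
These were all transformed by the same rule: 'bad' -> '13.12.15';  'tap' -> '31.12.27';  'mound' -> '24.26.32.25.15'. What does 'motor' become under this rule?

24.26.31.26.29

b is letter #2 and maps to 13: an offset of 11. Letters become their 1-based position plus 11 (so a→12, b→13, …).
For motor: m=13→24, o=15→26, t=20→31, o=15→26, r=18→29.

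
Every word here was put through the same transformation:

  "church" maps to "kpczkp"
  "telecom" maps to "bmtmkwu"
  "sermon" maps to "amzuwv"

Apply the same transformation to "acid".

ikql

Compare letters: c→k is +8, h→p is +8, u→c is +8 — a constant shift. It's a constant shift of +8 (ROT8).
For acid: a+8=i, c+8=k, i+8=q, d+8=l.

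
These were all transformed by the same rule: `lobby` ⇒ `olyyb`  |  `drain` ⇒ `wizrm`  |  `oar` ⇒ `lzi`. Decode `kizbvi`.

Each letter is replaced by its mirror in the alphabet: a↔z, b↔y, c↔x, and so on (the Atbash cipher).
Reversing it on kizbvi: k↔p, i↔r, z↔a, b↔y, v↔e, i↔r.

prayer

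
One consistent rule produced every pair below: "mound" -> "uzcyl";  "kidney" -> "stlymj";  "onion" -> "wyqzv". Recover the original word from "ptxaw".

hippo

The shifts repeat in a cycle of length 2: positions 0,1,… shift by +8, +11, then the pattern repeats.
Reversing it on ptxaw: p−8=h, t−11=i, x−8=p, a−11=p, w−8=o.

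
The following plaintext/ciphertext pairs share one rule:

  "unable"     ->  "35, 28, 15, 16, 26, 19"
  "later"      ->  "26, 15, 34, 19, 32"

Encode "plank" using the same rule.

30, 26, 15, 28, 25

u is letter #21 and maps to 35: an offset of 14. Each letter is replaced by its alphabet position (a=1..z=26) + 14.
On plank: p=16→30, l=12→26, a=1→15, n=14→28, k=11→25.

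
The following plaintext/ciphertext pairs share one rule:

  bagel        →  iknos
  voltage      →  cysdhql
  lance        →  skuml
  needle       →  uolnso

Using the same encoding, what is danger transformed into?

The shifts repeat in a cycle of length 2: positions 0,1,… shift by +7, +10, then the pattern repeats.
For danger: d+7=k, a+10=k, n+7=u, g+10=q, e+7=l, r+10=b.

kkuqlb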